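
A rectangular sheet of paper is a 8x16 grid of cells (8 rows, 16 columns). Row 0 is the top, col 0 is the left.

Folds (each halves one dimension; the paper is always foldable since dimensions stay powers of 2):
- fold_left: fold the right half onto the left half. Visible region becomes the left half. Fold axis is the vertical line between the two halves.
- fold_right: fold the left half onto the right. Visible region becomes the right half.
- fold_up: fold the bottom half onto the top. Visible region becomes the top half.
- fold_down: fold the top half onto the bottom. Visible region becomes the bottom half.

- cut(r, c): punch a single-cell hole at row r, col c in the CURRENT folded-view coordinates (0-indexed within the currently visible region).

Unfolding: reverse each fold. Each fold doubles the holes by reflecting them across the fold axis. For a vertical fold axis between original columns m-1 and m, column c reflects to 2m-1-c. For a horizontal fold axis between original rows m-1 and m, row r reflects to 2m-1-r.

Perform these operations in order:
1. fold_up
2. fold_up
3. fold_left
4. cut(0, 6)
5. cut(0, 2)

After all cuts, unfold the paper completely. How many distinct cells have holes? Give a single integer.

Op 1 fold_up: fold axis h@4; visible region now rows[0,4) x cols[0,16) = 4x16
Op 2 fold_up: fold axis h@2; visible region now rows[0,2) x cols[0,16) = 2x16
Op 3 fold_left: fold axis v@8; visible region now rows[0,2) x cols[0,8) = 2x8
Op 4 cut(0, 6): punch at orig (0,6); cuts so far [(0, 6)]; region rows[0,2) x cols[0,8) = 2x8
Op 5 cut(0, 2): punch at orig (0,2); cuts so far [(0, 2), (0, 6)]; region rows[0,2) x cols[0,8) = 2x8
Unfold 1 (reflect across v@8): 4 holes -> [(0, 2), (0, 6), (0, 9), (0, 13)]
Unfold 2 (reflect across h@2): 8 holes -> [(0, 2), (0, 6), (0, 9), (0, 13), (3, 2), (3, 6), (3, 9), (3, 13)]
Unfold 3 (reflect across h@4): 16 holes -> [(0, 2), (0, 6), (0, 9), (0, 13), (3, 2), (3, 6), (3, 9), (3, 13), (4, 2), (4, 6), (4, 9), (4, 13), (7, 2), (7, 6), (7, 9), (7, 13)]

Answer: 16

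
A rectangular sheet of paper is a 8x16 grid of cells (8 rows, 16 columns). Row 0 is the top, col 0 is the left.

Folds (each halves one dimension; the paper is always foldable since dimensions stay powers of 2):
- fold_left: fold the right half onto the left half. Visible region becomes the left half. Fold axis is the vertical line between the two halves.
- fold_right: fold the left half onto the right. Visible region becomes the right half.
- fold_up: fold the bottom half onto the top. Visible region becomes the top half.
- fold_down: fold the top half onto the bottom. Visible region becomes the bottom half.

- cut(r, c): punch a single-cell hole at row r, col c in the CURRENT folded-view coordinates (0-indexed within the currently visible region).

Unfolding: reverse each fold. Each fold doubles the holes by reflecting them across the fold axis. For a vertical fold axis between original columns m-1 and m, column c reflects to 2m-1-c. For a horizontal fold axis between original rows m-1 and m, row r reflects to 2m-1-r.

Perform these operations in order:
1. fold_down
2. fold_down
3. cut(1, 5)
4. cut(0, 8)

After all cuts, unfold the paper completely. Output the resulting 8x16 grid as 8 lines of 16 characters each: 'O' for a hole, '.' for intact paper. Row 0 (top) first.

Op 1 fold_down: fold axis h@4; visible region now rows[4,8) x cols[0,16) = 4x16
Op 2 fold_down: fold axis h@6; visible region now rows[6,8) x cols[0,16) = 2x16
Op 3 cut(1, 5): punch at orig (7,5); cuts so far [(7, 5)]; region rows[6,8) x cols[0,16) = 2x16
Op 4 cut(0, 8): punch at orig (6,8); cuts so far [(6, 8), (7, 5)]; region rows[6,8) x cols[0,16) = 2x16
Unfold 1 (reflect across h@6): 4 holes -> [(4, 5), (5, 8), (6, 8), (7, 5)]
Unfold 2 (reflect across h@4): 8 holes -> [(0, 5), (1, 8), (2, 8), (3, 5), (4, 5), (5, 8), (6, 8), (7, 5)]

Answer: .....O..........
........O.......
........O.......
.....O..........
.....O..........
........O.......
........O.......
.....O..........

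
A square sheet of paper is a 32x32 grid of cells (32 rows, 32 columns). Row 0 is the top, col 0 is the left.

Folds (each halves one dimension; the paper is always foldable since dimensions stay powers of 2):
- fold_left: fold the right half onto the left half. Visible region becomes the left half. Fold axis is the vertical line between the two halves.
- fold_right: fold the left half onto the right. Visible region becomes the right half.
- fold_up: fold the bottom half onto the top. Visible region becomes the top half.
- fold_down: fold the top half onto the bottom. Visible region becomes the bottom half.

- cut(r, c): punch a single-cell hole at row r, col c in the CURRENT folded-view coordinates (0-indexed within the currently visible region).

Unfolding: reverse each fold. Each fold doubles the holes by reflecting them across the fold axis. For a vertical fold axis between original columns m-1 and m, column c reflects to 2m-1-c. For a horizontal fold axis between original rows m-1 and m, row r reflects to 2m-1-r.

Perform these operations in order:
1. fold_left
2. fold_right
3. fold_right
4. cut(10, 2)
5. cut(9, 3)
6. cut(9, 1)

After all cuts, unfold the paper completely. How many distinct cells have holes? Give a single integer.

Answer: 24

Derivation:
Op 1 fold_left: fold axis v@16; visible region now rows[0,32) x cols[0,16) = 32x16
Op 2 fold_right: fold axis v@8; visible region now rows[0,32) x cols[8,16) = 32x8
Op 3 fold_right: fold axis v@12; visible region now rows[0,32) x cols[12,16) = 32x4
Op 4 cut(10, 2): punch at orig (10,14); cuts so far [(10, 14)]; region rows[0,32) x cols[12,16) = 32x4
Op 5 cut(9, 3): punch at orig (9,15); cuts so far [(9, 15), (10, 14)]; region rows[0,32) x cols[12,16) = 32x4
Op 6 cut(9, 1): punch at orig (9,13); cuts so far [(9, 13), (9, 15), (10, 14)]; region rows[0,32) x cols[12,16) = 32x4
Unfold 1 (reflect across v@12): 6 holes -> [(9, 8), (9, 10), (9, 13), (9, 15), (10, 9), (10, 14)]
Unfold 2 (reflect across v@8): 12 holes -> [(9, 0), (9, 2), (9, 5), (9, 7), (9, 8), (9, 10), (9, 13), (9, 15), (10, 1), (10, 6), (10, 9), (10, 14)]
Unfold 3 (reflect across v@16): 24 holes -> [(9, 0), (9, 2), (9, 5), (9, 7), (9, 8), (9, 10), (9, 13), (9, 15), (9, 16), (9, 18), (9, 21), (9, 23), (9, 24), (9, 26), (9, 29), (9, 31), (10, 1), (10, 6), (10, 9), (10, 14), (10, 17), (10, 22), (10, 25), (10, 30)]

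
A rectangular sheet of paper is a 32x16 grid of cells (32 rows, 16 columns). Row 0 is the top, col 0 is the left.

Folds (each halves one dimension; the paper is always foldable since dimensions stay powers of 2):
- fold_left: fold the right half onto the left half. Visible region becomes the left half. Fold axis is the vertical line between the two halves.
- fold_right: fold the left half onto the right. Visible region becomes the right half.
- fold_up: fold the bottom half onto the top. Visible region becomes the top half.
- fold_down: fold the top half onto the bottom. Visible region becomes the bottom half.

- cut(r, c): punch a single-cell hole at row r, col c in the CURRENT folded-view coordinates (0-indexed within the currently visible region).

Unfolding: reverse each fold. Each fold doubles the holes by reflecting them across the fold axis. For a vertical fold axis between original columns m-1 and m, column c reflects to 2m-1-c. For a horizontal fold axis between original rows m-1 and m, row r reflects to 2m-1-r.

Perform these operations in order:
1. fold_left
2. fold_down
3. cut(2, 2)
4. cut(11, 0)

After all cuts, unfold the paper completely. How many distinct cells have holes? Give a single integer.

Op 1 fold_left: fold axis v@8; visible region now rows[0,32) x cols[0,8) = 32x8
Op 2 fold_down: fold axis h@16; visible region now rows[16,32) x cols[0,8) = 16x8
Op 3 cut(2, 2): punch at orig (18,2); cuts so far [(18, 2)]; region rows[16,32) x cols[0,8) = 16x8
Op 4 cut(11, 0): punch at orig (27,0); cuts so far [(18, 2), (27, 0)]; region rows[16,32) x cols[0,8) = 16x8
Unfold 1 (reflect across h@16): 4 holes -> [(4, 0), (13, 2), (18, 2), (27, 0)]
Unfold 2 (reflect across v@8): 8 holes -> [(4, 0), (4, 15), (13, 2), (13, 13), (18, 2), (18, 13), (27, 0), (27, 15)]

Answer: 8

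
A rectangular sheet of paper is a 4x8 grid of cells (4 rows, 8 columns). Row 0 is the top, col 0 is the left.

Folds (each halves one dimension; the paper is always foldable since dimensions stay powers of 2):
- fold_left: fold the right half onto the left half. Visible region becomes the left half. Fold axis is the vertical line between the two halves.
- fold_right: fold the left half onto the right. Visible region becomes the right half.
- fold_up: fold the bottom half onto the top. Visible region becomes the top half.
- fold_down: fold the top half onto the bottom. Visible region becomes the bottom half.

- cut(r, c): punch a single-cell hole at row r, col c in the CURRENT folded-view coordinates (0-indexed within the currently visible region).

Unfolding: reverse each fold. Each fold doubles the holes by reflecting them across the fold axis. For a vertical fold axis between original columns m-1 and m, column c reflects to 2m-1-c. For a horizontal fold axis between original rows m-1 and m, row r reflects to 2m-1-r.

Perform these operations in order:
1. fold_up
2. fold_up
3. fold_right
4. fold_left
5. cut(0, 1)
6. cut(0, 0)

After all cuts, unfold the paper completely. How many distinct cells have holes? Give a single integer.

Answer: 32

Derivation:
Op 1 fold_up: fold axis h@2; visible region now rows[0,2) x cols[0,8) = 2x8
Op 2 fold_up: fold axis h@1; visible region now rows[0,1) x cols[0,8) = 1x8
Op 3 fold_right: fold axis v@4; visible region now rows[0,1) x cols[4,8) = 1x4
Op 4 fold_left: fold axis v@6; visible region now rows[0,1) x cols[4,6) = 1x2
Op 5 cut(0, 1): punch at orig (0,5); cuts so far [(0, 5)]; region rows[0,1) x cols[4,6) = 1x2
Op 6 cut(0, 0): punch at orig (0,4); cuts so far [(0, 4), (0, 5)]; region rows[0,1) x cols[4,6) = 1x2
Unfold 1 (reflect across v@6): 4 holes -> [(0, 4), (0, 5), (0, 6), (0, 7)]
Unfold 2 (reflect across v@4): 8 holes -> [(0, 0), (0, 1), (0, 2), (0, 3), (0, 4), (0, 5), (0, 6), (0, 7)]
Unfold 3 (reflect across h@1): 16 holes -> [(0, 0), (0, 1), (0, 2), (0, 3), (0, 4), (0, 5), (0, 6), (0, 7), (1, 0), (1, 1), (1, 2), (1, 3), (1, 4), (1, 5), (1, 6), (1, 7)]
Unfold 4 (reflect across h@2): 32 holes -> [(0, 0), (0, 1), (0, 2), (0, 3), (0, 4), (0, 5), (0, 6), (0, 7), (1, 0), (1, 1), (1, 2), (1, 3), (1, 4), (1, 5), (1, 6), (1, 7), (2, 0), (2, 1), (2, 2), (2, 3), (2, 4), (2, 5), (2, 6), (2, 7), (3, 0), (3, 1), (3, 2), (3, 3), (3, 4), (3, 5), (3, 6), (3, 7)]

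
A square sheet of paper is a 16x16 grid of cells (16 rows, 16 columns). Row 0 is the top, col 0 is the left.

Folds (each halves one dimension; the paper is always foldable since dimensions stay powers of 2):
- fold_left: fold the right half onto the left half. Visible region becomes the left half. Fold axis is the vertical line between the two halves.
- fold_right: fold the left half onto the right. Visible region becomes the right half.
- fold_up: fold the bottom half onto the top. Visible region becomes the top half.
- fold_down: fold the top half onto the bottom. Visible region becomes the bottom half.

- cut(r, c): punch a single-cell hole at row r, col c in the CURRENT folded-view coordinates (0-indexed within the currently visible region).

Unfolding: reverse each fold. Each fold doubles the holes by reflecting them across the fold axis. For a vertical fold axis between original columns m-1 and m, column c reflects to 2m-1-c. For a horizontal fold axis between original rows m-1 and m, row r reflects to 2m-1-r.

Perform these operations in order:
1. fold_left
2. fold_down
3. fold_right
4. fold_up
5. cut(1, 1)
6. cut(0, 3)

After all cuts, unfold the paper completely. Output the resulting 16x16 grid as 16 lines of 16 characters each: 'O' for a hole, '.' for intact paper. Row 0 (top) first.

Op 1 fold_left: fold axis v@8; visible region now rows[0,16) x cols[0,8) = 16x8
Op 2 fold_down: fold axis h@8; visible region now rows[8,16) x cols[0,8) = 8x8
Op 3 fold_right: fold axis v@4; visible region now rows[8,16) x cols[4,8) = 8x4
Op 4 fold_up: fold axis h@12; visible region now rows[8,12) x cols[4,8) = 4x4
Op 5 cut(1, 1): punch at orig (9,5); cuts so far [(9, 5)]; region rows[8,12) x cols[4,8) = 4x4
Op 6 cut(0, 3): punch at orig (8,7); cuts so far [(8, 7), (9, 5)]; region rows[8,12) x cols[4,8) = 4x4
Unfold 1 (reflect across h@12): 4 holes -> [(8, 7), (9, 5), (14, 5), (15, 7)]
Unfold 2 (reflect across v@4): 8 holes -> [(8, 0), (8, 7), (9, 2), (9, 5), (14, 2), (14, 5), (15, 0), (15, 7)]
Unfold 3 (reflect across h@8): 16 holes -> [(0, 0), (0, 7), (1, 2), (1, 5), (6, 2), (6, 5), (7, 0), (7, 7), (8, 0), (8, 7), (9, 2), (9, 5), (14, 2), (14, 5), (15, 0), (15, 7)]
Unfold 4 (reflect across v@8): 32 holes -> [(0, 0), (0, 7), (0, 8), (0, 15), (1, 2), (1, 5), (1, 10), (1, 13), (6, 2), (6, 5), (6, 10), (6, 13), (7, 0), (7, 7), (7, 8), (7, 15), (8, 0), (8, 7), (8, 8), (8, 15), (9, 2), (9, 5), (9, 10), (9, 13), (14, 2), (14, 5), (14, 10), (14, 13), (15, 0), (15, 7), (15, 8), (15, 15)]

Answer: O......OO......O
..O..O....O..O..
................
................
................
................
..O..O....O..O..
O......OO......O
O......OO......O
..O..O....O..O..
................
................
................
................
..O..O....O..O..
O......OO......O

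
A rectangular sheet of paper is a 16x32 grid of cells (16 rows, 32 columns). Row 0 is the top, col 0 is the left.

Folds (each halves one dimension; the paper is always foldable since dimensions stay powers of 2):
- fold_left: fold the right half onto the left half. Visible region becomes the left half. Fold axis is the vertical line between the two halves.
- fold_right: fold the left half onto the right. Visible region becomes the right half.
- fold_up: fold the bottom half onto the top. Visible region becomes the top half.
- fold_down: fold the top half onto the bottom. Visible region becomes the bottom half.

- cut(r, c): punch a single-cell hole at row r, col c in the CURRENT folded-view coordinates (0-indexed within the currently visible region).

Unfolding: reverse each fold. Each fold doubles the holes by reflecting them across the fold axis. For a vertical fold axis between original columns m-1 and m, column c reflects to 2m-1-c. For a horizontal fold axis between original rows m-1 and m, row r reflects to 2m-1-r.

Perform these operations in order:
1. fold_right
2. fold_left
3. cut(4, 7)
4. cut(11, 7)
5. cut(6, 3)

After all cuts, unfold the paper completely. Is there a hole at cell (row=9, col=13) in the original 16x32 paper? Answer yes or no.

Op 1 fold_right: fold axis v@16; visible region now rows[0,16) x cols[16,32) = 16x16
Op 2 fold_left: fold axis v@24; visible region now rows[0,16) x cols[16,24) = 16x8
Op 3 cut(4, 7): punch at orig (4,23); cuts so far [(4, 23)]; region rows[0,16) x cols[16,24) = 16x8
Op 4 cut(11, 7): punch at orig (11,23); cuts so far [(4, 23), (11, 23)]; region rows[0,16) x cols[16,24) = 16x8
Op 5 cut(6, 3): punch at orig (6,19); cuts so far [(4, 23), (6, 19), (11, 23)]; region rows[0,16) x cols[16,24) = 16x8
Unfold 1 (reflect across v@24): 6 holes -> [(4, 23), (4, 24), (6, 19), (6, 28), (11, 23), (11, 24)]
Unfold 2 (reflect across v@16): 12 holes -> [(4, 7), (4, 8), (4, 23), (4, 24), (6, 3), (6, 12), (6, 19), (6, 28), (11, 7), (11, 8), (11, 23), (11, 24)]
Holes: [(4, 7), (4, 8), (4, 23), (4, 24), (6, 3), (6, 12), (6, 19), (6, 28), (11, 7), (11, 8), (11, 23), (11, 24)]

Answer: no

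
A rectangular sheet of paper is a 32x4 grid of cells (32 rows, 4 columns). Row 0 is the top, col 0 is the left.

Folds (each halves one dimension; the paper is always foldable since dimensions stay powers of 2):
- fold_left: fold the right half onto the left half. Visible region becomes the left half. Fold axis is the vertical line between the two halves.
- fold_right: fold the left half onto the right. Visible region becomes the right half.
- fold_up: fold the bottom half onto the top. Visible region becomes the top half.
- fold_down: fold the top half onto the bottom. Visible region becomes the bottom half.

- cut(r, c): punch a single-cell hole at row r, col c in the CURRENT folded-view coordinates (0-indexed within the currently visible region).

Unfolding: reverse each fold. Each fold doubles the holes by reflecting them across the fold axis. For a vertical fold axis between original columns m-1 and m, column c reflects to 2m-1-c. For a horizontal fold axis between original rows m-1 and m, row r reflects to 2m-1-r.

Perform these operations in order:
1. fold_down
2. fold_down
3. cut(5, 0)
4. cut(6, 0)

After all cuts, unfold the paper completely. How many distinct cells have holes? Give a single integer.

Op 1 fold_down: fold axis h@16; visible region now rows[16,32) x cols[0,4) = 16x4
Op 2 fold_down: fold axis h@24; visible region now rows[24,32) x cols[0,4) = 8x4
Op 3 cut(5, 0): punch at orig (29,0); cuts so far [(29, 0)]; region rows[24,32) x cols[0,4) = 8x4
Op 4 cut(6, 0): punch at orig (30,0); cuts so far [(29, 0), (30, 0)]; region rows[24,32) x cols[0,4) = 8x4
Unfold 1 (reflect across h@24): 4 holes -> [(17, 0), (18, 0), (29, 0), (30, 0)]
Unfold 2 (reflect across h@16): 8 holes -> [(1, 0), (2, 0), (13, 0), (14, 0), (17, 0), (18, 0), (29, 0), (30, 0)]

Answer: 8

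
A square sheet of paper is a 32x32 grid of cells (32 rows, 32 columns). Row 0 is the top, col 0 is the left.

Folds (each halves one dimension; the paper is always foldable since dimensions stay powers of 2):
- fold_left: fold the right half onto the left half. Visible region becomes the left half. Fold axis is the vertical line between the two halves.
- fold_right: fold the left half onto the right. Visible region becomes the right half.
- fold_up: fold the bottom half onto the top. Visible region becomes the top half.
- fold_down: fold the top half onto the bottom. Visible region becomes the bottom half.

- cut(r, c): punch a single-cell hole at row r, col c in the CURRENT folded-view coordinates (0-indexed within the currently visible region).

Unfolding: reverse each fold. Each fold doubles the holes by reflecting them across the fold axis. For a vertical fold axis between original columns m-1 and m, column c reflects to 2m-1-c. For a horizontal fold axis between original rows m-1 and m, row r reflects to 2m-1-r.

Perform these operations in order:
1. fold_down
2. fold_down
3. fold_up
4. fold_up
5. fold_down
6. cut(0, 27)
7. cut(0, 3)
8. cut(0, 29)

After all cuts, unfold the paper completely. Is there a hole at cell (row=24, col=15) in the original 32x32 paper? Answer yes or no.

Op 1 fold_down: fold axis h@16; visible region now rows[16,32) x cols[0,32) = 16x32
Op 2 fold_down: fold axis h@24; visible region now rows[24,32) x cols[0,32) = 8x32
Op 3 fold_up: fold axis h@28; visible region now rows[24,28) x cols[0,32) = 4x32
Op 4 fold_up: fold axis h@26; visible region now rows[24,26) x cols[0,32) = 2x32
Op 5 fold_down: fold axis h@25; visible region now rows[25,26) x cols[0,32) = 1x32
Op 6 cut(0, 27): punch at orig (25,27); cuts so far [(25, 27)]; region rows[25,26) x cols[0,32) = 1x32
Op 7 cut(0, 3): punch at orig (25,3); cuts so far [(25, 3), (25, 27)]; region rows[25,26) x cols[0,32) = 1x32
Op 8 cut(0, 29): punch at orig (25,29); cuts so far [(25, 3), (25, 27), (25, 29)]; region rows[25,26) x cols[0,32) = 1x32
Unfold 1 (reflect across h@25): 6 holes -> [(24, 3), (24, 27), (24, 29), (25, 3), (25, 27), (25, 29)]
Unfold 2 (reflect across h@26): 12 holes -> [(24, 3), (24, 27), (24, 29), (25, 3), (25, 27), (25, 29), (26, 3), (26, 27), (26, 29), (27, 3), (27, 27), (27, 29)]
Unfold 3 (reflect across h@28): 24 holes -> [(24, 3), (24, 27), (24, 29), (25, 3), (25, 27), (25, 29), (26, 3), (26, 27), (26, 29), (27, 3), (27, 27), (27, 29), (28, 3), (28, 27), (28, 29), (29, 3), (29, 27), (29, 29), (30, 3), (30, 27), (30, 29), (31, 3), (31, 27), (31, 29)]
Unfold 4 (reflect across h@24): 48 holes -> [(16, 3), (16, 27), (16, 29), (17, 3), (17, 27), (17, 29), (18, 3), (18, 27), (18, 29), (19, 3), (19, 27), (19, 29), (20, 3), (20, 27), (20, 29), (21, 3), (21, 27), (21, 29), (22, 3), (22, 27), (22, 29), (23, 3), (23, 27), (23, 29), (24, 3), (24, 27), (24, 29), (25, 3), (25, 27), (25, 29), (26, 3), (26, 27), (26, 29), (27, 3), (27, 27), (27, 29), (28, 3), (28, 27), (28, 29), (29, 3), (29, 27), (29, 29), (30, 3), (30, 27), (30, 29), (31, 3), (31, 27), (31, 29)]
Unfold 5 (reflect across h@16): 96 holes -> [(0, 3), (0, 27), (0, 29), (1, 3), (1, 27), (1, 29), (2, 3), (2, 27), (2, 29), (3, 3), (3, 27), (3, 29), (4, 3), (4, 27), (4, 29), (5, 3), (5, 27), (5, 29), (6, 3), (6, 27), (6, 29), (7, 3), (7, 27), (7, 29), (8, 3), (8, 27), (8, 29), (9, 3), (9, 27), (9, 29), (10, 3), (10, 27), (10, 29), (11, 3), (11, 27), (11, 29), (12, 3), (12, 27), (12, 29), (13, 3), (13, 27), (13, 29), (14, 3), (14, 27), (14, 29), (15, 3), (15, 27), (15, 29), (16, 3), (16, 27), (16, 29), (17, 3), (17, 27), (17, 29), (18, 3), (18, 27), (18, 29), (19, 3), (19, 27), (19, 29), (20, 3), (20, 27), (20, 29), (21, 3), (21, 27), (21, 29), (22, 3), (22, 27), (22, 29), (23, 3), (23, 27), (23, 29), (24, 3), (24, 27), (24, 29), (25, 3), (25, 27), (25, 29), (26, 3), (26, 27), (26, 29), (27, 3), (27, 27), (27, 29), (28, 3), (28, 27), (28, 29), (29, 3), (29, 27), (29, 29), (30, 3), (30, 27), (30, 29), (31, 3), (31, 27), (31, 29)]
Holes: [(0, 3), (0, 27), (0, 29), (1, 3), (1, 27), (1, 29), (2, 3), (2, 27), (2, 29), (3, 3), (3, 27), (3, 29), (4, 3), (4, 27), (4, 29), (5, 3), (5, 27), (5, 29), (6, 3), (6, 27), (6, 29), (7, 3), (7, 27), (7, 29), (8, 3), (8, 27), (8, 29), (9, 3), (9, 27), (9, 29), (10, 3), (10, 27), (10, 29), (11, 3), (11, 27), (11, 29), (12, 3), (12, 27), (12, 29), (13, 3), (13, 27), (13, 29), (14, 3), (14, 27), (14, 29), (15, 3), (15, 27), (15, 29), (16, 3), (16, 27), (16, 29), (17, 3), (17, 27), (17, 29), (18, 3), (18, 27), (18, 29), (19, 3), (19, 27), (19, 29), (20, 3), (20, 27), (20, 29), (21, 3), (21, 27), (21, 29), (22, 3), (22, 27), (22, 29), (23, 3), (23, 27), (23, 29), (24, 3), (24, 27), (24, 29), (25, 3), (25, 27), (25, 29), (26, 3), (26, 27), (26, 29), (27, 3), (27, 27), (27, 29), (28, 3), (28, 27), (28, 29), (29, 3), (29, 27), (29, 29), (30, 3), (30, 27), (30, 29), (31, 3), (31, 27), (31, 29)]

Answer: no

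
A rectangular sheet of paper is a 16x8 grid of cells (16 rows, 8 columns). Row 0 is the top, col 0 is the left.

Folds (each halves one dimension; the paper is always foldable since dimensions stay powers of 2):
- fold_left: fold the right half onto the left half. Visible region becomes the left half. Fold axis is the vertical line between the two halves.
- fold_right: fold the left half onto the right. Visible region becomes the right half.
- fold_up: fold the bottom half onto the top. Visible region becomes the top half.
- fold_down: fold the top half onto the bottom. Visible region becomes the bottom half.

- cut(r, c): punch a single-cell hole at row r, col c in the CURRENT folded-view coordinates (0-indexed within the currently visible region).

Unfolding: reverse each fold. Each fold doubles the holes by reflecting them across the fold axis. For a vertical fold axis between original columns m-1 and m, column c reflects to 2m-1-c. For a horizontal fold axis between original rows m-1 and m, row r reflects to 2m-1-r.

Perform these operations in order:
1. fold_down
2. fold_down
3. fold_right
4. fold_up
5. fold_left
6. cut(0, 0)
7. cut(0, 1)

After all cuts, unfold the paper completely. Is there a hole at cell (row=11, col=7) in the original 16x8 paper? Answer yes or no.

Answer: yes

Derivation:
Op 1 fold_down: fold axis h@8; visible region now rows[8,16) x cols[0,8) = 8x8
Op 2 fold_down: fold axis h@12; visible region now rows[12,16) x cols[0,8) = 4x8
Op 3 fold_right: fold axis v@4; visible region now rows[12,16) x cols[4,8) = 4x4
Op 4 fold_up: fold axis h@14; visible region now rows[12,14) x cols[4,8) = 2x4
Op 5 fold_left: fold axis v@6; visible region now rows[12,14) x cols[4,6) = 2x2
Op 6 cut(0, 0): punch at orig (12,4); cuts so far [(12, 4)]; region rows[12,14) x cols[4,6) = 2x2
Op 7 cut(0, 1): punch at orig (12,5); cuts so far [(12, 4), (12, 5)]; region rows[12,14) x cols[4,6) = 2x2
Unfold 1 (reflect across v@6): 4 holes -> [(12, 4), (12, 5), (12, 6), (12, 7)]
Unfold 2 (reflect across h@14): 8 holes -> [(12, 4), (12, 5), (12, 6), (12, 7), (15, 4), (15, 5), (15, 6), (15, 7)]
Unfold 3 (reflect across v@4): 16 holes -> [(12, 0), (12, 1), (12, 2), (12, 3), (12, 4), (12, 5), (12, 6), (12, 7), (15, 0), (15, 1), (15, 2), (15, 3), (15, 4), (15, 5), (15, 6), (15, 7)]
Unfold 4 (reflect across h@12): 32 holes -> [(8, 0), (8, 1), (8, 2), (8, 3), (8, 4), (8, 5), (8, 6), (8, 7), (11, 0), (11, 1), (11, 2), (11, 3), (11, 4), (11, 5), (11, 6), (11, 7), (12, 0), (12, 1), (12, 2), (12, 3), (12, 4), (12, 5), (12, 6), (12, 7), (15, 0), (15, 1), (15, 2), (15, 3), (15, 4), (15, 5), (15, 6), (15, 7)]
Unfold 5 (reflect across h@8): 64 holes -> [(0, 0), (0, 1), (0, 2), (0, 3), (0, 4), (0, 5), (0, 6), (0, 7), (3, 0), (3, 1), (3, 2), (3, 3), (3, 4), (3, 5), (3, 6), (3, 7), (4, 0), (4, 1), (4, 2), (4, 3), (4, 4), (4, 5), (4, 6), (4, 7), (7, 0), (7, 1), (7, 2), (7, 3), (7, 4), (7, 5), (7, 6), (7, 7), (8, 0), (8, 1), (8, 2), (8, 3), (8, 4), (8, 5), (8, 6), (8, 7), (11, 0), (11, 1), (11, 2), (11, 3), (11, 4), (11, 5), (11, 6), (11, 7), (12, 0), (12, 1), (12, 2), (12, 3), (12, 4), (12, 5), (12, 6), (12, 7), (15, 0), (15, 1), (15, 2), (15, 3), (15, 4), (15, 5), (15, 6), (15, 7)]
Holes: [(0, 0), (0, 1), (0, 2), (0, 3), (0, 4), (0, 5), (0, 6), (0, 7), (3, 0), (3, 1), (3, 2), (3, 3), (3, 4), (3, 5), (3, 6), (3, 7), (4, 0), (4, 1), (4, 2), (4, 3), (4, 4), (4, 5), (4, 6), (4, 7), (7, 0), (7, 1), (7, 2), (7, 3), (7, 4), (7, 5), (7, 6), (7, 7), (8, 0), (8, 1), (8, 2), (8, 3), (8, 4), (8, 5), (8, 6), (8, 7), (11, 0), (11, 1), (11, 2), (11, 3), (11, 4), (11, 5), (11, 6), (11, 7), (12, 0), (12, 1), (12, 2), (12, 3), (12, 4), (12, 5), (12, 6), (12, 7), (15, 0), (15, 1), (15, 2), (15, 3), (15, 4), (15, 5), (15, 6), (15, 7)]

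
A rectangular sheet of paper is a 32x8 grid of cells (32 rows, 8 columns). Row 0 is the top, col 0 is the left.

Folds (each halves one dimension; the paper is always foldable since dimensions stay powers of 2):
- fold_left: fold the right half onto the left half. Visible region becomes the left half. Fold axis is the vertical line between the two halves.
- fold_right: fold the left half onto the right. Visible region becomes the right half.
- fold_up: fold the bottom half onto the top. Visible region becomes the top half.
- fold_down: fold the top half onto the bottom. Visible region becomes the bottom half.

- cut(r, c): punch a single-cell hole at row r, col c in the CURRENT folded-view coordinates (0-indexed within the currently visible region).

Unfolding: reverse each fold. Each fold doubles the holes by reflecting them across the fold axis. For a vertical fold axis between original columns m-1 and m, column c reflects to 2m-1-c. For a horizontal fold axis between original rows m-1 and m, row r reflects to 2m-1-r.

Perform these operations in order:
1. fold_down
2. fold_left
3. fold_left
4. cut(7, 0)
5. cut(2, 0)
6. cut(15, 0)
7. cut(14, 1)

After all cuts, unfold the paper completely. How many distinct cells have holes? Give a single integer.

Op 1 fold_down: fold axis h@16; visible region now rows[16,32) x cols[0,8) = 16x8
Op 2 fold_left: fold axis v@4; visible region now rows[16,32) x cols[0,4) = 16x4
Op 3 fold_left: fold axis v@2; visible region now rows[16,32) x cols[0,2) = 16x2
Op 4 cut(7, 0): punch at orig (23,0); cuts so far [(23, 0)]; region rows[16,32) x cols[0,2) = 16x2
Op 5 cut(2, 0): punch at orig (18,0); cuts so far [(18, 0), (23, 0)]; region rows[16,32) x cols[0,2) = 16x2
Op 6 cut(15, 0): punch at orig (31,0); cuts so far [(18, 0), (23, 0), (31, 0)]; region rows[16,32) x cols[0,2) = 16x2
Op 7 cut(14, 1): punch at orig (30,1); cuts so far [(18, 0), (23, 0), (30, 1), (31, 0)]; region rows[16,32) x cols[0,2) = 16x2
Unfold 1 (reflect across v@2): 8 holes -> [(18, 0), (18, 3), (23, 0), (23, 3), (30, 1), (30, 2), (31, 0), (31, 3)]
Unfold 2 (reflect across v@4): 16 holes -> [(18, 0), (18, 3), (18, 4), (18, 7), (23, 0), (23, 3), (23, 4), (23, 7), (30, 1), (30, 2), (30, 5), (30, 6), (31, 0), (31, 3), (31, 4), (31, 7)]
Unfold 3 (reflect across h@16): 32 holes -> [(0, 0), (0, 3), (0, 4), (0, 7), (1, 1), (1, 2), (1, 5), (1, 6), (8, 0), (8, 3), (8, 4), (8, 7), (13, 0), (13, 3), (13, 4), (13, 7), (18, 0), (18, 3), (18, 4), (18, 7), (23, 0), (23, 3), (23, 4), (23, 7), (30, 1), (30, 2), (30, 5), (30, 6), (31, 0), (31, 3), (31, 4), (31, 7)]

Answer: 32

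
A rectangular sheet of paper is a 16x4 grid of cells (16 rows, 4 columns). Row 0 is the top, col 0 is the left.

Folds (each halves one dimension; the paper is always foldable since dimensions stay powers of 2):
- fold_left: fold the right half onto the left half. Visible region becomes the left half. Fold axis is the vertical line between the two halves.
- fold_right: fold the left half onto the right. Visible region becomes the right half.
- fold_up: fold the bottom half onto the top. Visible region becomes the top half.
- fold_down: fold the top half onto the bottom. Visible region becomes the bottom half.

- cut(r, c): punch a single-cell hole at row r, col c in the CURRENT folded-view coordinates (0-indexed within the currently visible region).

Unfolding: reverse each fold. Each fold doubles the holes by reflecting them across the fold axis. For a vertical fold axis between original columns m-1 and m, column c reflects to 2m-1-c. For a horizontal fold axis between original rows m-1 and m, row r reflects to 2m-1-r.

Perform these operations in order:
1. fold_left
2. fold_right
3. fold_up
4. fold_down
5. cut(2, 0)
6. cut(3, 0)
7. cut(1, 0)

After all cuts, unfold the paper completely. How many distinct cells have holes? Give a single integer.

Op 1 fold_left: fold axis v@2; visible region now rows[0,16) x cols[0,2) = 16x2
Op 2 fold_right: fold axis v@1; visible region now rows[0,16) x cols[1,2) = 16x1
Op 3 fold_up: fold axis h@8; visible region now rows[0,8) x cols[1,2) = 8x1
Op 4 fold_down: fold axis h@4; visible region now rows[4,8) x cols[1,2) = 4x1
Op 5 cut(2, 0): punch at orig (6,1); cuts so far [(6, 1)]; region rows[4,8) x cols[1,2) = 4x1
Op 6 cut(3, 0): punch at orig (7,1); cuts so far [(6, 1), (7, 1)]; region rows[4,8) x cols[1,2) = 4x1
Op 7 cut(1, 0): punch at orig (5,1); cuts so far [(5, 1), (6, 1), (7, 1)]; region rows[4,8) x cols[1,2) = 4x1
Unfold 1 (reflect across h@4): 6 holes -> [(0, 1), (1, 1), (2, 1), (5, 1), (6, 1), (7, 1)]
Unfold 2 (reflect across h@8): 12 holes -> [(0, 1), (1, 1), (2, 1), (5, 1), (6, 1), (7, 1), (8, 1), (9, 1), (10, 1), (13, 1), (14, 1), (15, 1)]
Unfold 3 (reflect across v@1): 24 holes -> [(0, 0), (0, 1), (1, 0), (1, 1), (2, 0), (2, 1), (5, 0), (5, 1), (6, 0), (6, 1), (7, 0), (7, 1), (8, 0), (8, 1), (9, 0), (9, 1), (10, 0), (10, 1), (13, 0), (13, 1), (14, 0), (14, 1), (15, 0), (15, 1)]
Unfold 4 (reflect across v@2): 48 holes -> [(0, 0), (0, 1), (0, 2), (0, 3), (1, 0), (1, 1), (1, 2), (1, 3), (2, 0), (2, 1), (2, 2), (2, 3), (5, 0), (5, 1), (5, 2), (5, 3), (6, 0), (6, 1), (6, 2), (6, 3), (7, 0), (7, 1), (7, 2), (7, 3), (8, 0), (8, 1), (8, 2), (8, 3), (9, 0), (9, 1), (9, 2), (9, 3), (10, 0), (10, 1), (10, 2), (10, 3), (13, 0), (13, 1), (13, 2), (13, 3), (14, 0), (14, 1), (14, 2), (14, 3), (15, 0), (15, 1), (15, 2), (15, 3)]

Answer: 48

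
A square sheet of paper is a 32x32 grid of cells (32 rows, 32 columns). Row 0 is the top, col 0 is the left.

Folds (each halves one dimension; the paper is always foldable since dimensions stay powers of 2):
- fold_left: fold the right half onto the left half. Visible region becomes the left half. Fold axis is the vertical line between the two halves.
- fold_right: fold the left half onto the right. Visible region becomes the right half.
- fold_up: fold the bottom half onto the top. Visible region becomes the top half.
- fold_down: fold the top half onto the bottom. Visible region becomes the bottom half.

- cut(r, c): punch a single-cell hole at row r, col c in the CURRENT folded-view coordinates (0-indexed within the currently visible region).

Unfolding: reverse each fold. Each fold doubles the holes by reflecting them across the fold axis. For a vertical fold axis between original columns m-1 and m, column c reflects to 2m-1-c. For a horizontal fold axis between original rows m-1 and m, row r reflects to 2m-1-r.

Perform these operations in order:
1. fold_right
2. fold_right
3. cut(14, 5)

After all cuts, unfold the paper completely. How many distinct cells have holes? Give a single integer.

Answer: 4

Derivation:
Op 1 fold_right: fold axis v@16; visible region now rows[0,32) x cols[16,32) = 32x16
Op 2 fold_right: fold axis v@24; visible region now rows[0,32) x cols[24,32) = 32x8
Op 3 cut(14, 5): punch at orig (14,29); cuts so far [(14, 29)]; region rows[0,32) x cols[24,32) = 32x8
Unfold 1 (reflect across v@24): 2 holes -> [(14, 18), (14, 29)]
Unfold 2 (reflect across v@16): 4 holes -> [(14, 2), (14, 13), (14, 18), (14, 29)]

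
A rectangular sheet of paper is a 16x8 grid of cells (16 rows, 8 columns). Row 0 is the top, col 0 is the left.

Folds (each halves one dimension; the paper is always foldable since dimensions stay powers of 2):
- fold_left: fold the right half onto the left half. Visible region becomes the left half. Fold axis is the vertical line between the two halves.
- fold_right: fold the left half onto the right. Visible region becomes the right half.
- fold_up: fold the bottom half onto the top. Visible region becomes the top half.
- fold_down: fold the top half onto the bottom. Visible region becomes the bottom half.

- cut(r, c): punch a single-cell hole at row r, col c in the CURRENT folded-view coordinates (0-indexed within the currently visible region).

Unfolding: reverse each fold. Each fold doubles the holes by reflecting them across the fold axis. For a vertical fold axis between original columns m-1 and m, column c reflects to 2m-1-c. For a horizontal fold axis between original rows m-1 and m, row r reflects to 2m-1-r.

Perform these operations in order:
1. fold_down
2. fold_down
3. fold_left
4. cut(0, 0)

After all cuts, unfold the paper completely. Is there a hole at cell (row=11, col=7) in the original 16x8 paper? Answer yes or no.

Answer: yes

Derivation:
Op 1 fold_down: fold axis h@8; visible region now rows[8,16) x cols[0,8) = 8x8
Op 2 fold_down: fold axis h@12; visible region now rows[12,16) x cols[0,8) = 4x8
Op 3 fold_left: fold axis v@4; visible region now rows[12,16) x cols[0,4) = 4x4
Op 4 cut(0, 0): punch at orig (12,0); cuts so far [(12, 0)]; region rows[12,16) x cols[0,4) = 4x4
Unfold 1 (reflect across v@4): 2 holes -> [(12, 0), (12, 7)]
Unfold 2 (reflect across h@12): 4 holes -> [(11, 0), (11, 7), (12, 0), (12, 7)]
Unfold 3 (reflect across h@8): 8 holes -> [(3, 0), (3, 7), (4, 0), (4, 7), (11, 0), (11, 7), (12, 0), (12, 7)]
Holes: [(3, 0), (3, 7), (4, 0), (4, 7), (11, 0), (11, 7), (12, 0), (12, 7)]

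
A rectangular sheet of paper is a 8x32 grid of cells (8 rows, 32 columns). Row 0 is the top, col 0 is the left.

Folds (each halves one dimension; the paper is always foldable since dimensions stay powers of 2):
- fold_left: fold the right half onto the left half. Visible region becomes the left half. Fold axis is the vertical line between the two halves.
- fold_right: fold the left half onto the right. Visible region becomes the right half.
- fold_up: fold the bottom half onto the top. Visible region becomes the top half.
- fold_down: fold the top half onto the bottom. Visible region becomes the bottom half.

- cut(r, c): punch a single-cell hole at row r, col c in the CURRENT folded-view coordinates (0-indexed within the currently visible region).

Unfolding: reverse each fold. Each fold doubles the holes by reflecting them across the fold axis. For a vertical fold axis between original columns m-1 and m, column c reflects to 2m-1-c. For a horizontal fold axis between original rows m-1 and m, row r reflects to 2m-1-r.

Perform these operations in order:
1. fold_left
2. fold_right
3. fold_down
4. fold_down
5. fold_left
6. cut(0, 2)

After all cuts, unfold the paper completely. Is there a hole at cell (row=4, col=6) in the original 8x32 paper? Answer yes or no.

Op 1 fold_left: fold axis v@16; visible region now rows[0,8) x cols[0,16) = 8x16
Op 2 fold_right: fold axis v@8; visible region now rows[0,8) x cols[8,16) = 8x8
Op 3 fold_down: fold axis h@4; visible region now rows[4,8) x cols[8,16) = 4x8
Op 4 fold_down: fold axis h@6; visible region now rows[6,8) x cols[8,16) = 2x8
Op 5 fold_left: fold axis v@12; visible region now rows[6,8) x cols[8,12) = 2x4
Op 6 cut(0, 2): punch at orig (6,10); cuts so far [(6, 10)]; region rows[6,8) x cols[8,12) = 2x4
Unfold 1 (reflect across v@12): 2 holes -> [(6, 10), (6, 13)]
Unfold 2 (reflect across h@6): 4 holes -> [(5, 10), (5, 13), (6, 10), (6, 13)]
Unfold 3 (reflect across h@4): 8 holes -> [(1, 10), (1, 13), (2, 10), (2, 13), (5, 10), (5, 13), (6, 10), (6, 13)]
Unfold 4 (reflect across v@8): 16 holes -> [(1, 2), (1, 5), (1, 10), (1, 13), (2, 2), (2, 5), (2, 10), (2, 13), (5, 2), (5, 5), (5, 10), (5, 13), (6, 2), (6, 5), (6, 10), (6, 13)]
Unfold 5 (reflect across v@16): 32 holes -> [(1, 2), (1, 5), (1, 10), (1, 13), (1, 18), (1, 21), (1, 26), (1, 29), (2, 2), (2, 5), (2, 10), (2, 13), (2, 18), (2, 21), (2, 26), (2, 29), (5, 2), (5, 5), (5, 10), (5, 13), (5, 18), (5, 21), (5, 26), (5, 29), (6, 2), (6, 5), (6, 10), (6, 13), (6, 18), (6, 21), (6, 26), (6, 29)]
Holes: [(1, 2), (1, 5), (1, 10), (1, 13), (1, 18), (1, 21), (1, 26), (1, 29), (2, 2), (2, 5), (2, 10), (2, 13), (2, 18), (2, 21), (2, 26), (2, 29), (5, 2), (5, 5), (5, 10), (5, 13), (5, 18), (5, 21), (5, 26), (5, 29), (6, 2), (6, 5), (6, 10), (6, 13), (6, 18), (6, 21), (6, 26), (6, 29)]

Answer: no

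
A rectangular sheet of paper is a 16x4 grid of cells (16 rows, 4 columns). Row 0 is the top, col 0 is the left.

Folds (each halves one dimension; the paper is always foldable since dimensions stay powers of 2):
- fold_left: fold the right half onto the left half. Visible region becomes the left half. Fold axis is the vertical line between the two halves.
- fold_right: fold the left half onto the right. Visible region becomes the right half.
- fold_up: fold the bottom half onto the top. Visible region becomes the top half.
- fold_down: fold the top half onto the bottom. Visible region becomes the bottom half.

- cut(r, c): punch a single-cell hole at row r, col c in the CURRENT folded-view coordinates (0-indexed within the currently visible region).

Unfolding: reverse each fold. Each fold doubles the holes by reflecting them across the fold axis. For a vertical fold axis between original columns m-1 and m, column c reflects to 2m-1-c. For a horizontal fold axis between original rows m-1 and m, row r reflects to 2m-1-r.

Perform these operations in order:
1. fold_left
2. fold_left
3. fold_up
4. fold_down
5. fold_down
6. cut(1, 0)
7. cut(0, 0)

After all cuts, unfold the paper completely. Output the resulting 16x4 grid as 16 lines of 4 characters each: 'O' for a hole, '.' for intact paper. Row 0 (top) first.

Op 1 fold_left: fold axis v@2; visible region now rows[0,16) x cols[0,2) = 16x2
Op 2 fold_left: fold axis v@1; visible region now rows[0,16) x cols[0,1) = 16x1
Op 3 fold_up: fold axis h@8; visible region now rows[0,8) x cols[0,1) = 8x1
Op 4 fold_down: fold axis h@4; visible region now rows[4,8) x cols[0,1) = 4x1
Op 5 fold_down: fold axis h@6; visible region now rows[6,8) x cols[0,1) = 2x1
Op 6 cut(1, 0): punch at orig (7,0); cuts so far [(7, 0)]; region rows[6,8) x cols[0,1) = 2x1
Op 7 cut(0, 0): punch at orig (6,0); cuts so far [(6, 0), (7, 0)]; region rows[6,8) x cols[0,1) = 2x1
Unfold 1 (reflect across h@6): 4 holes -> [(4, 0), (5, 0), (6, 0), (7, 0)]
Unfold 2 (reflect across h@4): 8 holes -> [(0, 0), (1, 0), (2, 0), (3, 0), (4, 0), (5, 0), (6, 0), (7, 0)]
Unfold 3 (reflect across h@8): 16 holes -> [(0, 0), (1, 0), (2, 0), (3, 0), (4, 0), (5, 0), (6, 0), (7, 0), (8, 0), (9, 0), (10, 0), (11, 0), (12, 0), (13, 0), (14, 0), (15, 0)]
Unfold 4 (reflect across v@1): 32 holes -> [(0, 0), (0, 1), (1, 0), (1, 1), (2, 0), (2, 1), (3, 0), (3, 1), (4, 0), (4, 1), (5, 0), (5, 1), (6, 0), (6, 1), (7, 0), (7, 1), (8, 0), (8, 1), (9, 0), (9, 1), (10, 0), (10, 1), (11, 0), (11, 1), (12, 0), (12, 1), (13, 0), (13, 1), (14, 0), (14, 1), (15, 0), (15, 1)]
Unfold 5 (reflect across v@2): 64 holes -> [(0, 0), (0, 1), (0, 2), (0, 3), (1, 0), (1, 1), (1, 2), (1, 3), (2, 0), (2, 1), (2, 2), (2, 3), (3, 0), (3, 1), (3, 2), (3, 3), (4, 0), (4, 1), (4, 2), (4, 3), (5, 0), (5, 1), (5, 2), (5, 3), (6, 0), (6, 1), (6, 2), (6, 3), (7, 0), (7, 1), (7, 2), (7, 3), (8, 0), (8, 1), (8, 2), (8, 3), (9, 0), (9, 1), (9, 2), (9, 3), (10, 0), (10, 1), (10, 2), (10, 3), (11, 0), (11, 1), (11, 2), (11, 3), (12, 0), (12, 1), (12, 2), (12, 3), (13, 0), (13, 1), (13, 2), (13, 3), (14, 0), (14, 1), (14, 2), (14, 3), (15, 0), (15, 1), (15, 2), (15, 3)]

Answer: OOOO
OOOO
OOOO
OOOO
OOOO
OOOO
OOOO
OOOO
OOOO
OOOO
OOOO
OOOO
OOOO
OOOO
OOOO
OOOO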